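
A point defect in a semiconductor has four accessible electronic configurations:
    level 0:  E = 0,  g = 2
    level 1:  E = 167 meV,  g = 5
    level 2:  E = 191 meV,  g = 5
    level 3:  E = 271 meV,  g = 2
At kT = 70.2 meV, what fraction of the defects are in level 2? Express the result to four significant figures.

0.1161

Eᵢ/kT = 0, 2.37892, 2.72080, 3.86040.
Z = Σ gᵢe^(−Eᵢ/kT) = 2·e^(−0) + 5·e^(−2.37892) + 5·e^(−2.72080) + 2·e^(−3.86040) = 2.00000 + 0.463253 + 0.329110 + 0.0421191 = 2.83448.
P₂ = g₂ e^(−E₂/kT) / Z = 0.329110/2.83448 = 0.1161.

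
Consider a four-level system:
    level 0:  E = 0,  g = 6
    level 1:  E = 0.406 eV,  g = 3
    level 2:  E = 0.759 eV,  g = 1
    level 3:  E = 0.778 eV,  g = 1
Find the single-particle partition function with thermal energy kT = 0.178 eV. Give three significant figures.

Z = 6.33

Eᵢ/kT = 0, 2.2809, 4.2640, 4.3708.
Z = Σ gᵢe^(−Eᵢ/kT) = 6·e^(−0) + 3·e^(−2.2809) + 1·e^(−4.2640) + 1·e^(−4.3708) = 6.0000 + 0.30658 + 0.014066 + 0.012641 = 6.3333.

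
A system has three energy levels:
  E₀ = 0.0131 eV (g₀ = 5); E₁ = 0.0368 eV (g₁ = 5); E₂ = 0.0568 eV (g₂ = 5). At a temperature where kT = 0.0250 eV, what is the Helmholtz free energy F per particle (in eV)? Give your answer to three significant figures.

Eᵢ/kT = 0.52400, 1.4720, 2.2720.
Z = Σ gᵢe^(−Eᵢ/kT) = 5·e^(−0.52400) + 5·e^(−1.4720) + 5·e^(−2.2720) = 2.9607 + 1.1473 + 0.51553 = 4.6235.
F = −kT ln Z = −0.0250 × ln(4.6235) = −0.0250 × 1.5312 = -0.0383 eV.

-0.0383 eV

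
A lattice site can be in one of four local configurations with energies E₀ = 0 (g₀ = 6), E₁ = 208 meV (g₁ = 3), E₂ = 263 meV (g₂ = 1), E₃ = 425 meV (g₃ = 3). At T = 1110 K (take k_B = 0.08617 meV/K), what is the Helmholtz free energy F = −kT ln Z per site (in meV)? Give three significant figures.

k_BT = 0.08617 × 1110 K = 95.649 meV.
Eᵢ/kT = 0, 2.1746, 2.7496, 4.4433.
Z = Σ gᵢe^(−Eᵢ/kT) = 6·e^(−0) + 3·e^(−2.1746) + 1·e^(−2.7496) + 3·e^(−4.4433) = 6.0000 + 0.34096 + 0.063953 + 0.035271 = 6.4402.
F = −kT ln Z = −95.649 × ln(6.4402) = −95.649 × 1.8626 = -178 meV.

-178 meV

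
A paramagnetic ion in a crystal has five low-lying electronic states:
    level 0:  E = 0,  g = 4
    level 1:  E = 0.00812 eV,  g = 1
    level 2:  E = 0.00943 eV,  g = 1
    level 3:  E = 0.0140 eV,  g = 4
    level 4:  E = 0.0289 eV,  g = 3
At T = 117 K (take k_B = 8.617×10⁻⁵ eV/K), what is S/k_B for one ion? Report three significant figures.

k_BT = 8.617×10⁻⁵ × 117 K = 0.010082 eV.
Eᵢ/kT = 0, 0.80540, 0.93533, 1.3886, 2.8665.
Z = Σ gᵢe^(−Eᵢ/kT) = 4·e^(−0) + 1·e^(−0.80540) + 1·e^(−0.93533) + 4·e^(−1.3886) + 3·e^(−2.8665) = 4.0000 + 0.44691 + 0.39246 + 0.99770 + 0.17069 = 6.0078.
⟨E⟩ = Σ EᵢPᵢ = 0.0043661 eV.
S/k_B = ln Z + ⟨E⟩/kT = ln(6.0078) + 0.0043661/0.010082 = 1.7931 + 0.43306 = 2.23.

2.23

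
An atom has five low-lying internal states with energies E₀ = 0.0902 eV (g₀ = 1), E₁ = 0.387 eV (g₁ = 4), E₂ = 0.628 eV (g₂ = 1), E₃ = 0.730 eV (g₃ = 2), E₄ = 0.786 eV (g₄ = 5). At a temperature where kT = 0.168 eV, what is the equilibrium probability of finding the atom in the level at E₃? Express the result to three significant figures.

Eᵢ/kT = 0.53690, 2.3036, 3.7381, 4.3452, 4.6786.
Z = Σ gᵢe^(−Eᵢ/kT) = 1·e^(−0.53690) + 4·e^(−2.3036) + 1·e^(−3.7381) + 2·e^(−4.3452) + 5·e^(−4.6786) = 0.58456 + 0.39959 + 0.023799 + 0.025938 + 0.046460 = 1.0803.
P₃ = g₃ e^(−E₃/kT) / Z = 0.025938/1.0803 = 0.0240.

0.0240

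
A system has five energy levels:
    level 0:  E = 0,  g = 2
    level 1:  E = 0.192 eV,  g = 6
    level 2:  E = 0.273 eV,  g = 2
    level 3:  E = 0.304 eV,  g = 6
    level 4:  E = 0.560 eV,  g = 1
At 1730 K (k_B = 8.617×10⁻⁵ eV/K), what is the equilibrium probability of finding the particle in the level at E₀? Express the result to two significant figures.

0.42

k_BT = 8.617×10⁻⁵ × 1730 K = 0.1491 eV.
Eᵢ/kT = 0, 1.288, 1.831, 2.039, 3.756.
Z = Σ gᵢe^(−Eᵢ/kT) = 2·e^(−0) + 6·e^(−1.288) + 2·e^(−1.831) + 6·e^(−2.039) + 1·e^(−3.756) = 2.000 + 1.655 + 0.3205 + 0.7810 + 0.02338 = 4.780.
P₀ = g₀ e^(−E₀/kT) / Z = 2.000/4.780 = 0.42.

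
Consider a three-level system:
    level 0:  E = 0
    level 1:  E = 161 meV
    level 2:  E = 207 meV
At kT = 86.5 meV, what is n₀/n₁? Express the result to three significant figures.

6.43

n₀/n₁ = exp[−(E₀−E₁)/kT] = exp(−(-161 meV)/(86.5 meV)) = exp(1.8613) = 6.43.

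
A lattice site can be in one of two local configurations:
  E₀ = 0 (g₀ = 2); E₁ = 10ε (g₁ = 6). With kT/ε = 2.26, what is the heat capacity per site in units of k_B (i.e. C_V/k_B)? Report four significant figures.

Eᵢ/kT = 0, 4.42478.
Z = Σ gᵢe^(−Eᵢ/kT) = 2·e^(−0) + 6·e^(−4.42478) = 2.00000 + 0.0718611 = 2.07186.
⟨E⟩ = 0.346843 ε, ⟨E²⟩ = 3.46843 ε².
C_V/k_B = (⟨E²⟩ − ⟨E⟩²)/(kT)² = (3.46843 − 0.120300)/5.10760 = 0.6555.

0.6555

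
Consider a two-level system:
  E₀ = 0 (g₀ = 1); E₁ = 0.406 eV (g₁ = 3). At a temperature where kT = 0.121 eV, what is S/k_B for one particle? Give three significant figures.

0.418

Eᵢ/kT = 0, 3.3554.
Z = Σ gᵢe^(−Eᵢ/kT) = 1·e^(−0) + 3·e^(−3.3554) = 1.0000 + 0.10469 = 1.1047.
⟨E⟩ = Σ EᵢPᵢ = 0.038476 eV.
S/k_B = ln Z + ⟨E⟩/kT = ln(1.1047) + 0.038476/0.121 = 0.099574 + 0.31798 = 0.418.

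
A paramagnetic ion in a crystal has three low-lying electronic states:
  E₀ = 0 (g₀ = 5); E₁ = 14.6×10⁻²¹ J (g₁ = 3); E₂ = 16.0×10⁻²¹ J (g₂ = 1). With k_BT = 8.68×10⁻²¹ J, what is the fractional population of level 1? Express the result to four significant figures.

0.09761

Eᵢ/kT = 0, 1.68203, 1.84332.
Z = Σ gᵢe^(−Eᵢ/kT) = 5·e^(−0) + 3·e^(−1.68203) + 1·e^(−1.84332) = 5.00000 + 0.557988 + 0.158291 = 5.71628.
P₁ = g₁ e^(−E₁/kT) / Z = 0.557988/5.71628 = 0.09761.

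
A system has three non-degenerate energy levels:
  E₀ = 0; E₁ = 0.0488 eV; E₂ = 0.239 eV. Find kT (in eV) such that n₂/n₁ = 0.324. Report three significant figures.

0.169 eV

n₂/n₁ = exp[−(E₂−E₁)/kT] = 0.324.
⇒ (E₂−E₁)/kT = ln(1/0.324) = ln(3.0864) = 1.1270.
kT = 0.1902 eV / 1.1270 = 0.169 eV.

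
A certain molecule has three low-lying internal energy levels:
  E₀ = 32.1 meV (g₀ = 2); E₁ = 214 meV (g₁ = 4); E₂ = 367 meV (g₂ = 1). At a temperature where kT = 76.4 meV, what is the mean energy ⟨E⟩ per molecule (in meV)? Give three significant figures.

Eᵢ/kT = 0.42016, 2.8010, 4.8037.
Z = Σ gᵢe^(−Eᵢ/kT) = 2·e^(−0.42016) + 4·e^(−2.8010) + 1·e^(−4.8037) = 1.3139 + 0.24300 + 0.0081994 = 1.5651.
⟨E⟩ = Σ Eᵢ gᵢe^(−Eᵢ/kT) / Z = (32.1·1.3139 + 214·0.24300 + 367·0.0081994) / 1.5651 = 62.1 meV.

62.1 meV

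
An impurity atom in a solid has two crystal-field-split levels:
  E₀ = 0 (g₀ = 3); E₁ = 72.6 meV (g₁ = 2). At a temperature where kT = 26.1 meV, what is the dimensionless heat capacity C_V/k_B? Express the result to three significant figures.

0.295

Eᵢ/kT = 0, 2.7816.
Z = Σ gᵢe^(−Eᵢ/kT) = 3·e^(−0) + 2·e^(−2.7816) = 3.0000 + 0.12388 = 3.1239.
⟨E⟩ = 2.8790 meV, ⟨E²⟩ = 209.01 meV².
C_V/k_B = (⟨E²⟩ − ⟨E⟩²)/(kT)² = (209.01 − 8.2886)/681.21 = 0.295.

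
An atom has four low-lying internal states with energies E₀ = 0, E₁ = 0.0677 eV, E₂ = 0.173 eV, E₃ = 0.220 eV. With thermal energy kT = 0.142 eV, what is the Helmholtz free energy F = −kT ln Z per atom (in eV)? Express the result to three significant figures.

-0.107 eV

Eᵢ/kT = 0, 0.47676, 1.2183, 1.5493.
Z = Σ e^(−Eᵢ/kT) = e^(−0) + e^(−0.47676) + e^(−1.2183) + e^(−1.5493) = 1.0000 + 0.62079 + 0.29573 + 0.21240 = 2.1289.
F = −kT ln Z = −0.142 × ln(2.1289) = −0.142 × 0.75561 = -0.107 eV.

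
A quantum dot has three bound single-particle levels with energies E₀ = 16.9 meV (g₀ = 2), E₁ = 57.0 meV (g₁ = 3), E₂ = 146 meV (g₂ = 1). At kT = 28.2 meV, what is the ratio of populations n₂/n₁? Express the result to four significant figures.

n₂/n₁ = (g₂/g₁) exp[−(E₂−E₁)/kT] = (1/3) × exp(−(89.0 meV)/(28.2 meV)) = (1/3) × exp(-3.15603) = 0.01420.

0.01420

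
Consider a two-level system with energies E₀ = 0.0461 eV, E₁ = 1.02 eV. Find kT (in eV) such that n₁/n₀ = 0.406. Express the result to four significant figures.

1.080 eV

n₁/n₀ = exp[−(E₁−E₀)/kT] = 0.406.
⇒ (E₁−E₀)/kT = ln(1/0.406) = ln(2.46305) = 0.901400.
kT = 0.9739 eV / 0.901400 = 1.080 eV.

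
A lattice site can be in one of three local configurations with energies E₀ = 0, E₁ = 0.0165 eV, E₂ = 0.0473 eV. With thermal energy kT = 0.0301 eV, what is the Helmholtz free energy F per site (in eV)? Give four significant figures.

Eᵢ/kT = 0, 0.548173, 1.57143.
Z = Σ e^(−Eᵢ/kT) = e^(−0) + e^(−0.548173) + e^(−1.57143) = 1.00000 + 0.578005 + 0.207748 = 1.78575.
F = −kT ln Z = −0.0301 × ln(1.78575) = −0.0301 × 0.579838 = -0.01745 eV.

-0.01745 eV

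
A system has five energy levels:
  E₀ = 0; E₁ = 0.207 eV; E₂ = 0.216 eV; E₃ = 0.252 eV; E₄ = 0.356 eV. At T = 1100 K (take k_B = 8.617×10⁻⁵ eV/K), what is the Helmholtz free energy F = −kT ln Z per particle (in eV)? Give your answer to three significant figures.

-0.0255 eV

k_BT = 8.617×10⁻⁵ × 1100 K = 0.094787 eV.
Eᵢ/kT = 0, 2.1838, 2.2788, 2.6586, 3.7558.
Z = Σ e^(−Eᵢ/kT) = e^(−0) + e^(−2.1838) + e^(−2.2788) + e^(−2.6586) + e^(−3.7558) = 1.0000 + 0.11261 + 0.10241 + 0.070046 + 0.023382 = 1.3084.
F = −kT ln Z = −0.094787 × ln(1.3084) = −0.094787 × 0.26881 = -0.0255 eV.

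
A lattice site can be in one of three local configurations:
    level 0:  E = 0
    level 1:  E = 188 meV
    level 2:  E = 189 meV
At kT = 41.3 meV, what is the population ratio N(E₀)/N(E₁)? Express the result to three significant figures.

n₀/n₁ = exp[−(E₀−E₁)/kT] = exp(−(-188 meV)/(41.3 meV)) = exp(4.5521) = 94.8.

94.8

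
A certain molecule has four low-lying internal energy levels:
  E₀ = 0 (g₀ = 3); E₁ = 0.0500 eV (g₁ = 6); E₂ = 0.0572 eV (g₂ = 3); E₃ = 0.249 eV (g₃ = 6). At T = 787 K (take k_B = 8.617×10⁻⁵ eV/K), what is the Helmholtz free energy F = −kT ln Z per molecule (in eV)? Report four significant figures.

-0.1349 eV

k_BT = 8.617×10⁻⁵ × 787 K = 0.0678158 eV.
Eᵢ/kT = 0, 0.737291, 0.843461, 3.67171.
Z = Σ gᵢe^(−Eᵢ/kT) = 3·e^(−0) + 6·e^(−0.737291) + 3·e^(−0.843461) + 6·e^(−3.67171) = 3.00000 + 2.87045 + 1.29066 + 0.152598 = 7.31371.
F = −kT ln Z = −0.0678158 × ln(7.31371) = −0.0678158 × 1.98975 = -0.1349 eV.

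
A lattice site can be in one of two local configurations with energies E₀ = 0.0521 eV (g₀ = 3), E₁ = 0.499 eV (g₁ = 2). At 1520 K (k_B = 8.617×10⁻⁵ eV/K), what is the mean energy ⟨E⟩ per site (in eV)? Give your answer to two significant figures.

k_BT = 8.617×10⁻⁵ × 1520 K = 0.1310 eV.
Eᵢ/kT = 0.3977, 3.809.
Z = Σ gᵢe^(−Eᵢ/kT) = 3·e^(−0.3977) + 2·e^(−3.809) = 2.016 + 0.04434 = 2.060.
⟨E⟩ = Σ Eᵢ gᵢe^(−Eᵢ/kT) / Z = (0.0521·2.016 + 0.499·0.04434) / 2.060 = 0.062 eV.

0.062 eV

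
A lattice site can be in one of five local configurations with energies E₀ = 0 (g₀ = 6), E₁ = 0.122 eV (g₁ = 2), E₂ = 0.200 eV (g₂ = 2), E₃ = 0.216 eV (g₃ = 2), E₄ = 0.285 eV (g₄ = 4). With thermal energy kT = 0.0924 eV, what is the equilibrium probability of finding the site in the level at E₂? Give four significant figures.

0.03216

Eᵢ/kT = 0, 1.32035, 2.16450, 2.33766, 3.08442.
Z = Σ gᵢe^(−Eᵢ/kT) = 6·e^(−0) + 2·e^(−1.32035) + 2·e^(−2.16450) + 2·e^(−2.33766) + 4·e^(−3.08442) = 6.00000 + 0.534084 + 0.229615 + 0.193107 + 0.183026 = 7.13983.
P₂ = g₂ e^(−E₂/kT) / Z = 0.229615/7.13983 = 0.03216.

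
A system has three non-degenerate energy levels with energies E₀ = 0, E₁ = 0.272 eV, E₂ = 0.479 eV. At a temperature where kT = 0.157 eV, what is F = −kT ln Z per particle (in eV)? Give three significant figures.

-0.0318 eV

Eᵢ/kT = 0, 1.7325, 3.0510.
Z = Σ e^(−Eᵢ/kT) = e^(−0) + e^(−1.7325) + e^(−3.0510) = 1.0000 + 0.17684 + 0.047312 = 1.2242.
F = −kT ln Z = −0.157 × ln(1.2242) = −0.157 × 0.20229 = -0.0318 eV.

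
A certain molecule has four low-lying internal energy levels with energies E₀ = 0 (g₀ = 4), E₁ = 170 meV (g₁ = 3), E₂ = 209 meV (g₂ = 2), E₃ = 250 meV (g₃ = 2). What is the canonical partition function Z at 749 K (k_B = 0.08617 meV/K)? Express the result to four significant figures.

Z = 4.335

k_BT = 0.08617 × 749 K = 64.5413 meV.
Eᵢ/kT = 0, 2.63397, 3.23824, 3.87349.
Z = Σ gᵢe^(−Eᵢ/kT) = 4·e^(−0) + 3·e^(−2.63397) + 2·e^(−3.23824) + 2·e^(−3.87349) = 4.00000 + 0.215379 + 0.0784658 + 0.0415714 = 4.33542.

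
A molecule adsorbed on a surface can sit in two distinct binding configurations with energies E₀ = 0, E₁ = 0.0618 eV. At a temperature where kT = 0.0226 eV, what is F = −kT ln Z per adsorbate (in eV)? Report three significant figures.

Eᵢ/kT = 0, 2.7345.
Z = Σ e^(−Eᵢ/kT) = e^(−0) + e^(−2.7345) = 1.0000 + 0.064926 = 1.0649.
F = −kT ln Z = −0.0226 × ln(1.0649) = −0.0226 × 0.062881 = -0.00142 eV.

-0.00142 eV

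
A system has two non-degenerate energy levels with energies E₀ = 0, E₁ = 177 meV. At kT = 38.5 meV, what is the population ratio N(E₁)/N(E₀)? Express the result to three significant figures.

0.0101

n₁/n₀ = exp[−(E₁−E₀)/kT] = exp(−(177 meV)/(38.5 meV)) = exp(-4.5974) = 0.0101.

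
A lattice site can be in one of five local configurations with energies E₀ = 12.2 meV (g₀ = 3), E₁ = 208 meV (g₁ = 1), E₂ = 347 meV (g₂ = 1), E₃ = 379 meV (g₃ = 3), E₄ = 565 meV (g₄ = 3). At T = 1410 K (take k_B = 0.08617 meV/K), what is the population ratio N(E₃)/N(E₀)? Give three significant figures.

k_BT = 0.08617 × 1410 K = 121.50 meV.
n₃/n₀ = (g₃/g₀) exp[−(E₃−E₀)/kT] = (3/3) × exp(−(366.8 meV)/(121.50 meV)) = (3/3) × exp(-3.0189) = 0.0489.

0.0489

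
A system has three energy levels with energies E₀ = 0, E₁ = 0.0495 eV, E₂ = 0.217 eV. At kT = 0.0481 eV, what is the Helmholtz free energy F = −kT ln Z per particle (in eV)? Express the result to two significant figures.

-0.015 eV

Eᵢ/kT = 0, 1.029, 4.511.
Z = Σ e^(−Eᵢ/kT) = e^(−0) + e^(−1.029) + e^(−4.511) = 1.000 + 0.3574 + 0.01099 = 1.368.
F = −kT ln Z = −0.0481 × ln(1.368) = −0.0481 × 0.3133 = -0.015 eV.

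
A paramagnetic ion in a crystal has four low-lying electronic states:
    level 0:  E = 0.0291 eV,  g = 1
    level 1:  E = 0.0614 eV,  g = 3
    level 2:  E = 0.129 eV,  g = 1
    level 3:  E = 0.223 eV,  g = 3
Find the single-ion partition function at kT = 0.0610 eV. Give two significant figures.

Z = 1.9

Eᵢ/kT = 0.4770, 1.007, 2.115, 3.656.
Z = Σ gᵢe^(−Eᵢ/kT) = 1·e^(−0.4770) + 3·e^(−1.007) + 1·e^(−2.115) + 3·e^(−3.656) = 0.6206 + 1.096 + 0.1206 + 0.07751 = 1.915.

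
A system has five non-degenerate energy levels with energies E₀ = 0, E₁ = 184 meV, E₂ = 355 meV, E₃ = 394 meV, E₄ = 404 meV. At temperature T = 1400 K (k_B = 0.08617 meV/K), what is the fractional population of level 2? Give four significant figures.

k_BT = 0.08617 × 1400 K = 120.638 meV.
Eᵢ/kT = 0, 1.52522, 2.94269, 3.26597, 3.34886.
Z = Σ e^(−Eᵢ/kT) = e^(−0) + e^(−1.52522) + e^(−2.94269) + e^(−3.26597) + e^(−3.34886) = 1.00000 + 0.217573 + 0.0527237 + 0.0381599 + 0.0351244 = 1.34358.
P₂ = e^(−E₂/kT) / Z = 0.0527237/1.34358 = 0.03924.

0.03924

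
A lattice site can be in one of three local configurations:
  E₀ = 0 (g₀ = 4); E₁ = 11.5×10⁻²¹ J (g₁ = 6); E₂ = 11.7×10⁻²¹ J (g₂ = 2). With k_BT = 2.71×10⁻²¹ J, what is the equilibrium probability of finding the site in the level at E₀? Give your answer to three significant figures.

Eᵢ/kT = 0, 4.2435, 4.3173.
Z = Σ gᵢe^(−Eᵢ/kT) = 4·e^(−0) + 6·e^(−4.2435) + 2·e^(−4.3173) = 4.0000 + 0.086144 + 0.026672 = 4.1128.
P₀ = g₀ e^(−E₀/kT) / Z = 4.0000/4.1128 = 0.973.

0.973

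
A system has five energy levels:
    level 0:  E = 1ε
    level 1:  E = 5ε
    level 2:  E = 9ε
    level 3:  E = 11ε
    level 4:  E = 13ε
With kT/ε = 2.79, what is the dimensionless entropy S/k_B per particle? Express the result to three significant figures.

0.786

Eᵢ/kT = 0.35842, 1.7921, 3.2258, 3.9427, 4.6595.
Z = Σ e^(−Eᵢ/kT) = e^(−0.35842) + e^(−1.7921) + e^(−3.2258) + e^(−3.9427) + e^(−4.6595) = 0.69878 + 0.16661 + 0.039724 + 0.019396 + 0.0094712 = 0.93398.
⟨E⟩ = Σ EᵢPᵢ = 2.3832 ε.
S/k_B = ln Z + ⟨E⟩/kT = ln(0.93398) + 2.3832/2.79 = -0.068300 + 0.85419 = 0.786.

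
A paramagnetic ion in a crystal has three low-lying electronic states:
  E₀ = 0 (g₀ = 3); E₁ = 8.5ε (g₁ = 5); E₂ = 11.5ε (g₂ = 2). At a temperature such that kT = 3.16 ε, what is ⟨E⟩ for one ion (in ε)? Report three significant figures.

Eᵢ/kT = 0, 2.6899, 3.6392.
Z = Σ gᵢe^(−Eᵢ/kT) = 3·e^(−0) + 5·e^(−2.6899) + 2·e^(−3.6392) = 3.0000 + 0.33944 + 0.052547 = 3.3920.
⟨E⟩ = Σ Eᵢ gᵢe^(−Eᵢ/kT) / Z = (0·3.0000 + 8.5·0.33944 + 11.5·0.052547) / 3.3920 = 1.03 ε.

1.03 ε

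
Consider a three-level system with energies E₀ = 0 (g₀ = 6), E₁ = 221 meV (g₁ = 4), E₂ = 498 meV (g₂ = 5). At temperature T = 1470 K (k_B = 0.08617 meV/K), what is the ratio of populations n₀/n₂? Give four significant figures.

k_BT = 0.08617 × 1470 K = 126.670 meV.
n₀/n₂ = (g₀/g₂) exp[−(E₀−E₂)/kT] = (6/5) × exp(−(-498 meV)/(126.670 meV)) = (6/5) × exp(3.93148) = 61.18.

61.18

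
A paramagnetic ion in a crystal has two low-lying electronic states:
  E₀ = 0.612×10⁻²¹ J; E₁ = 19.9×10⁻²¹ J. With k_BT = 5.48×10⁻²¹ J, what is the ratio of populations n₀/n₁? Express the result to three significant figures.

33.8

n₀/n₁ = exp[−(E₀−E₁)/kT] = exp(−(-19.288 ×10⁻²¹ J)/(5.48 ×10⁻²¹ J)) = exp(3.5197) = 33.8.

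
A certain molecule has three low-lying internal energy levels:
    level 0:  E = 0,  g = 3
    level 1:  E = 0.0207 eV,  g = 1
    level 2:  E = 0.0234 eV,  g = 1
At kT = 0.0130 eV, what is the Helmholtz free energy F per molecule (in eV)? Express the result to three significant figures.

Eᵢ/kT = 0, 1.5923, 1.8000.
Z = Σ gᵢe^(−Eᵢ/kT) = 3·e^(−0) + 1·e^(−1.5923) + 1·e^(−1.8000) = 3.0000 + 0.20346 + 0.16530 = 3.3688.
F = −kT ln Z = −0.0130 × ln(3.3688) = −0.0130 × 1.2146 = -0.0158 eV.

-0.0158 eV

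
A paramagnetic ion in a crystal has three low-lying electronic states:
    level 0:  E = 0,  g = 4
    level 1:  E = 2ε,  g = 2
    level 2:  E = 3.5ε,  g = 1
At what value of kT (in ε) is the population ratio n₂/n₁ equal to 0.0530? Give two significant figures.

0.67 ε

n₂/n₁ = (g₂/g₁) exp[−(E₂−E₁)/kT] = 0.0530.
⇒ (E₂−E₁)/kT = ln((1/2)/0.0530) = ln(9.434) = 2.244.
kT = 1.5ε / 2.244 = 0.67 ε.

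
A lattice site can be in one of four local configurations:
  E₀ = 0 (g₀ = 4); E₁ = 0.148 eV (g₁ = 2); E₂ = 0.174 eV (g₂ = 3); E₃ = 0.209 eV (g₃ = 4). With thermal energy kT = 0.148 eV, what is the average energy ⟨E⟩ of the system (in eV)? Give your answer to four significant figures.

Eᵢ/kT = 0, 1.00000, 1.17568, 1.41216.
Z = Σ gᵢe^(−Eᵢ/kT) = 4·e^(−0) + 2·e^(−1.00000) + 3·e^(−1.17568) + 4·e^(−1.41216) = 4.00000 + 0.735759 + 0.925827 + 0.974466 = 6.63605.
⟨E⟩ = Σ Eᵢ gᵢe^(−Eᵢ/kT) / Z = (0·4.00000 + 0.148·0.735759 + 0.174·0.925827 + 0.209·0.974466) / 6.63605 = 0.07138 eV.

0.07138 eV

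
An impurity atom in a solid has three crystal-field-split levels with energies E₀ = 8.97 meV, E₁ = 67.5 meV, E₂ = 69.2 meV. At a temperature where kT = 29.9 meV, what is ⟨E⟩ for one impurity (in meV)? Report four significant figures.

Eᵢ/kT = 0.300000, 2.25753, 2.31438.
Z = Σ e^(−Eᵢ/kT) = e^(−0.300000) + e^(−2.25753) + e^(−2.31438) = 0.740818 + 0.104609 + 0.0988274 = 0.944254.
⟨E⟩ = Σ Eᵢ e^(−Eᵢ/kT) / Z = (8.97·0.740818 + 67.5·0.104609 + 69.2·0.0988274) / 0.944254 = 21.76 meV.

21.76 meV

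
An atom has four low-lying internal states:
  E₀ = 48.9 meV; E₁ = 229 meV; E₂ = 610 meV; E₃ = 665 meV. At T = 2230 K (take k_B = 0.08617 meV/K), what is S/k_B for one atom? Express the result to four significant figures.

k_BT = 0.08617 × 2230 K = 192.159 meV.
Eᵢ/kT = 0.254477, 1.19172, 3.17445, 3.46068.
Z = Σ e^(−Eᵢ/kT) = e^(−0.254477) + e^(−1.19172) + e^(−3.17445) + e^(−3.46068) = 0.775322 + 0.303698 + 0.0418171 + 0.0314084 = 1.15225.
⟨E⟩ = Σ EᵢPᵢ = 133.526 meV.
S/k_B = ln Z + ⟨E⟩/kT = ln(1.15225) + 133.526/192.159 = 0.141717 + 0.694872 = 0.8366.

0.8366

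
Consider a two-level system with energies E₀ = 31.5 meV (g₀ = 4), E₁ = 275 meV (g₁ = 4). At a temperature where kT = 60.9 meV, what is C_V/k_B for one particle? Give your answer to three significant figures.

0.283

Eᵢ/kT = 0.51724, 4.5156.
Z = Σ gᵢe^(−Eᵢ/kT) = 4·e^(−0.51724) + 4·e^(−4.5156) = 2.3847 + 0.043748 = 2.4284.
⟨E⟩ = 35.887 meV, ⟨E²⟩ = 2336.8 meV².
C_V/k_B = (⟨E²⟩ − ⟨E⟩²)/(kT)² = (2336.8 − 1287.9)/3708.8 = 0.283.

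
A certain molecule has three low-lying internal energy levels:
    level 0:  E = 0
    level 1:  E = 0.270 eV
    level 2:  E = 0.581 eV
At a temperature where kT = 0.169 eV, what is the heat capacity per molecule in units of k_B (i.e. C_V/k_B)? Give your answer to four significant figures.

0.6026

Eᵢ/kT = 0, 1.59763, 3.43787.
Z = Σ e^(−Eᵢ/kT) = e^(−0) + e^(−1.59763) + e^(−3.43787) = 1.00000 + 0.202376 + 0.0321331 = 1.23451.
⟨E⟩ = 0.0593846 eV, ⟨E²⟩ = 0.0207370 eV².
C_V/k_B = (⟨E²⟩ − ⟨E⟩²)/(kT)² = (0.0207370 − 0.00352653)/0.0285610 = 0.6026.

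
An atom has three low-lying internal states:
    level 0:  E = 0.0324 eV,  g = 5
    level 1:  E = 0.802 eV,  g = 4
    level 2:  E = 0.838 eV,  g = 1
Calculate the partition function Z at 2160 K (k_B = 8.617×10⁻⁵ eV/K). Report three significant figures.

k_BT = 8.617×10⁻⁵ × 2160 K = 0.18613 eV.
Eᵢ/kT = 0.17407, 4.3088, 4.5022.
Z = Σ gᵢe^(−Eᵢ/kT) = 5·e^(−0.17407) + 4·e^(−4.3088) + 1·e^(−4.5022) = 4.2012 + 0.053799 + 0.011085 = 4.2661.

Z = 4.27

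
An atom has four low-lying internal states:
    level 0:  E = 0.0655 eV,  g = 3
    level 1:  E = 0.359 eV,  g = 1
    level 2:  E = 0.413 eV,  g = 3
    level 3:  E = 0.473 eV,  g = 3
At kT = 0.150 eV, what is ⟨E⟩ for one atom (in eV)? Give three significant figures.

0.127 eV

Eᵢ/kT = 0.43667, 2.3933, 2.7533, 3.1533.
Z = Σ gᵢe^(−Eᵢ/kT) = 3·e^(−0.43667) + 1·e^(−2.3933) + 3·e^(−2.7533) + 3·e^(−3.1533) = 1.9386 + 0.091328 + 0.19115 + 0.12813 = 2.3492.
⟨E⟩ = Σ Eᵢ gᵢe^(−Eᵢ/kT) / Z = (0.0655·1.9386 + 0.359·0.091328 + 0.413·0.19115 + 0.473·0.12813) / 2.3492 = 0.127 eV.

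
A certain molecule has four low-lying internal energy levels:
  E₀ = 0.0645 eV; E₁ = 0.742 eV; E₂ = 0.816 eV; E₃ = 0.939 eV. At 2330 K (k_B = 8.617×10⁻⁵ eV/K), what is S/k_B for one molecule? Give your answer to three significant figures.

k_BT = 8.617×10⁻⁵ × 2330 K = 0.20078 eV.
Eᵢ/kT = 0.32125, 3.6956, 4.0641, 4.6768.
Z = Σ e^(−Eᵢ/kT) = e^(−0.32125) + e^(−3.6956) + e^(−4.0641) + e^(−4.6768) = 0.72524 + 0.024833 + 0.017178 + 0.0093088 = 0.77656.
⟨E⟩ = Σ EᵢPᵢ = 0.11327 eV.
S/k_B = ln Z + ⟨E⟩/kT = ln(0.77656) + 0.11327/0.20078 = -0.25288 + 0.56415 = 0.311.

0.311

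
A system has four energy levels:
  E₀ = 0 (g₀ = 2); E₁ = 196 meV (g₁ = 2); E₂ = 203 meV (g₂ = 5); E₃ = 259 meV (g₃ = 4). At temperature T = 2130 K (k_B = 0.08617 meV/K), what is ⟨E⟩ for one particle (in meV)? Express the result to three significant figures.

136 meV

k_BT = 0.08617 × 2130 K = 183.54 meV.
Eᵢ/kT = 0, 1.0679, 1.1060, 1.4111.
Z = Σ gᵢe^(−Eᵢ/kT) = 2·e^(−0) + 2·e^(−1.0679) + 5·e^(−1.1060) + 4·e^(−1.4111) = 2.0000 + 0.68746 + 1.6544 + 0.97550 = 5.3174.
⟨E⟩ = Σ Eᵢ gᵢe^(−Eᵢ/kT) / Z = (0·2.0000 + 196·0.68746 + 203·1.6544 + 259·0.97550) / 5.3174 = 136 meV.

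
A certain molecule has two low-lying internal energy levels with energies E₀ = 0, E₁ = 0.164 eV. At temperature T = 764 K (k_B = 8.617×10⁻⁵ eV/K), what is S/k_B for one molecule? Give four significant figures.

0.2701

k_BT = 8.617×10⁻⁵ × 764 K = 0.0658339 eV.
Eᵢ/kT = 0, 2.49112.
Z = Σ e^(−Eᵢ/kT) = e^(−0) + e^(−2.49112) = 1.00000 + 0.0828172 = 1.08282.
⟨E⟩ = Σ EᵢPᵢ = 0.0125432 eV.
S/k_B = ln Z + ⟨E⟩/kT = ln(1.08282) + 0.0125432/0.0658339 = 0.0795687 + 0.190528 = 0.2701.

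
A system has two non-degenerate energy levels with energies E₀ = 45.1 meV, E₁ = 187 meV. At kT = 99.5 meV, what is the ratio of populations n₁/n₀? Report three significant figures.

0.240

n₁/n₀ = exp[−(E₁−E₀)/kT] = exp(−(141.9 meV)/(99.5 meV)) = exp(-1.4261) = 0.240.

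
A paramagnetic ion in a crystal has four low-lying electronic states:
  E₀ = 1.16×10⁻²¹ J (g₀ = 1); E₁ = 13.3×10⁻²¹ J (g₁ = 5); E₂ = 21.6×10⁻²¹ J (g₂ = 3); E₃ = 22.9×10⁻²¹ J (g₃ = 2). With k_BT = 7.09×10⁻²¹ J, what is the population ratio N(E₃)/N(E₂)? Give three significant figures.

0.555

n₃/n₂ = (g₃/g₂) exp[−(E₃−E₂)/kT] = (2/3) × exp(−(1.3 ×10⁻²¹ J)/(7.09 ×10⁻²¹ J)) = (2/3) × exp(-0.18336) = 0.555.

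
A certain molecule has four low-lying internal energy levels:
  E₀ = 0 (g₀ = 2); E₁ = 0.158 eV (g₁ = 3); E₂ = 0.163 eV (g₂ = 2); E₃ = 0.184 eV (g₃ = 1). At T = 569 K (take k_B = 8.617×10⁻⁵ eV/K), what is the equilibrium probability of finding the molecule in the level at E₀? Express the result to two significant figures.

k_BT = 8.617×10⁻⁵ × 569 K = 0.04903 eV.
Eᵢ/kT = 0, 3.223, 3.324, 3.753.
Z = Σ gᵢe^(−Eᵢ/kT) = 2·e^(−0) + 3·e^(−3.223) + 2·e^(−3.324) + 1·e^(−3.753) = 2.000 + 0.1195 + 0.07202 + 0.02345 = 2.215.
P₀ = g₀ e^(−E₀/kT) / Z = 2.000/2.215 = 0.90.

0.90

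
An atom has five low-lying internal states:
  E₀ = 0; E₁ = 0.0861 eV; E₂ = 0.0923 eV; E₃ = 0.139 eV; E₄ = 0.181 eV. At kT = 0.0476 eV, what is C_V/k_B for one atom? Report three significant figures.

0.995

Eᵢ/kT = 0, 1.8088, 1.9391, 2.9202, 3.8025.
Z = Σ e^(−Eᵢ/kT) = e^(−0) + e^(−1.8088) + e^(−1.9391) + e^(−2.9202) + e^(−3.8025) = 1.0000 + 0.16385 + 0.14383 + 0.053923 + 0.022315 = 1.3839.
⟨E⟩ = 0.028121 eV, ⟨E²⟩ = 0.0030442 eV².
C_V/k_B = (⟨E²⟩ − ⟨E⟩²)/(kT)² = (0.0030442 − 0.00079079)/0.0022658 = 0.995.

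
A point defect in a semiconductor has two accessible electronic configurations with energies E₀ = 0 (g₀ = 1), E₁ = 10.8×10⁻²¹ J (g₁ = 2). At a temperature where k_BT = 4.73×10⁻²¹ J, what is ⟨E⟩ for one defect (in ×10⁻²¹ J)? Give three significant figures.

Eᵢ/kT = 0, 2.2833.
Z = Σ gᵢe^(−Eᵢ/kT) = 1·e^(−0) + 2·e^(−2.2833) = 1.0000 + 0.20389 = 1.2039.
⟨E⟩ = Σ Eᵢ gᵢe^(−Eᵢ/kT) / Z = (0·1.0000 + 10.8·0.20389) / 1.2039 = 1.83 ×10⁻²¹ J.

1.83 ×10⁻²¹ J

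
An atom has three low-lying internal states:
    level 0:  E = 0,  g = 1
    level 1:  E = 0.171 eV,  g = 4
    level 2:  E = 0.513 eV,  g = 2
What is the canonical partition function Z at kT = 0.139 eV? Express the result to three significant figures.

Z = 2.22

Eᵢ/kT = 0, 1.2302, 3.6906.
Z = Σ gᵢe^(−Eᵢ/kT) = 1·e^(−0) + 4·e^(−1.2302) + 2·e^(−3.6906) = 1.0000 + 1.1689 + 0.049914 = 2.2188.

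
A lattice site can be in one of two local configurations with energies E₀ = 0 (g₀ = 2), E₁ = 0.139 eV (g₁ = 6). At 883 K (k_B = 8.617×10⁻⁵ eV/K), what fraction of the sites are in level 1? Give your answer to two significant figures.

0.33

k_BT = 8.617×10⁻⁵ × 883 K = 0.07609 eV.
Eᵢ/kT = 0, 1.827.
Z = Σ gᵢe^(−Eᵢ/kT) = 2·e^(−0) + 6·e^(−1.827) = 2.000 + 0.9654 = 2.965.
P₁ = g₁ e^(−E₁/kT) / Z = 0.9654/2.965 = 0.33.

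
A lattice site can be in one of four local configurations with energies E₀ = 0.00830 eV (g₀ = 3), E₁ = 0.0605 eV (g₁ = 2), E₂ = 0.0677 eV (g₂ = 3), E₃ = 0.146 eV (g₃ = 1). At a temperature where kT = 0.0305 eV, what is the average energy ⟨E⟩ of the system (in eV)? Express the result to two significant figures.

Eᵢ/kT = 0.2721, 1.984, 2.220, 4.787.
Z = Σ gᵢe^(−Eᵢ/kT) = 3·e^(−0.2721) + 2·e^(−1.984) + 3·e^(−2.220) + 1·e^(−4.787) = 2.285 + 0.2750 + 0.3258 + 0.008337 = 2.894.
⟨E⟩ = Σ Eᵢ gᵢe^(−Eᵢ/kT) / Z = (0.00830·2.285 + 0.0605·0.2750 + 0.0677·0.3258 + 0.146·0.008337) / 2.894 = 0.020 eV.

0.020 eV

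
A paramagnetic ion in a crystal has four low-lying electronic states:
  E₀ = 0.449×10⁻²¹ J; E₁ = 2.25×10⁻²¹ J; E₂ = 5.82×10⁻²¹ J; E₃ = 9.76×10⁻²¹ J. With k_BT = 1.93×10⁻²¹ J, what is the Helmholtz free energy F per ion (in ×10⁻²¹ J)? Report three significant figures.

-0.286 ×10⁻²¹ J

Eᵢ/kT = 0.23264, 1.1658, 3.0155, 5.0570.
Z = Σ e^(−Eᵢ/kT) = e^(−0.23264) + e^(−1.1658) + e^(−3.0155) + e^(−5.0570) = 0.79244 + 0.31167 + 0.049021 + 0.0063646 = 1.1595.
F = −kT ln Z = −1.93 × ln(1.1595) = −1.93 × 0.14799 = -0.286 ×10⁻²¹ J.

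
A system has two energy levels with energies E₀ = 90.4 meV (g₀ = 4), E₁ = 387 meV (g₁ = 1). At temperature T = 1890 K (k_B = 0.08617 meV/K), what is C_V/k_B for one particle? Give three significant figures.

k_BT = 0.08617 × 1890 K = 162.86 meV.
Eᵢ/kT = 0.55508, 2.3763.
Z = Σ gᵢe^(−Eᵢ/kT) = 4·e^(−0.55508) + 1·e^(−2.3763) = 2.2961 + 0.092894 = 2.3890.
⟨E⟩ = 101.93 meV, ⟨E²⟩ = 13678 meV².
C_V/k_B = (⟨E²⟩ − ⟨E⟩²)/(kT)² = (13678 − 10390)/26523 = 0.124.

0.124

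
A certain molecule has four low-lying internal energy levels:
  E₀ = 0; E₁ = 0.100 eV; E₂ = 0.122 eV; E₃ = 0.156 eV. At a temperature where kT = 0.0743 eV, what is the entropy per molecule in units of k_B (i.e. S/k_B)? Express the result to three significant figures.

Eᵢ/kT = 0, 1.3459, 1.6420, 2.0996.
Z = Σ e^(−Eᵢ/kT) = e^(−0) + e^(−1.3459) + e^(−1.6420) + e^(−2.0996) = 1.0000 + 0.26031 + 0.19359 + 0.12251 = 1.5764.
⟨E⟩ = Σ EᵢPᵢ = 0.043619 eV.
S/k_B = ln Z + ⟨E⟩/kT = ln(1.5764) + 0.043619/0.0743 = 0.45514 + 0.58707 = 1.04.

1.04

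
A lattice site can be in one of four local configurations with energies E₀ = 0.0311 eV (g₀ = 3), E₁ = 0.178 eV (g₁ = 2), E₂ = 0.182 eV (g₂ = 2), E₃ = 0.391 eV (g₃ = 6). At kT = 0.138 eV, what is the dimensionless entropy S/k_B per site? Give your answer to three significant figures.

2.11

Eᵢ/kT = 0.22536, 1.2899, 1.3188, 2.8333.
Z = Σ gᵢe^(−Eᵢ/kT) = 3·e^(−0.22536) + 2·e^(−1.2899) + 2·e^(−1.3188) + 6·e^(−2.8333) = 2.3947 + 0.55060 + 0.53491 + 0.35291 = 3.8331.
⟨E⟩ = Σ EᵢPᵢ = 0.10640 eV.
S/k_B = ln Z + ⟨E⟩/kT = ln(3.8331) + 0.10640/0.138 = 1.3437 + 0.77101 = 2.11.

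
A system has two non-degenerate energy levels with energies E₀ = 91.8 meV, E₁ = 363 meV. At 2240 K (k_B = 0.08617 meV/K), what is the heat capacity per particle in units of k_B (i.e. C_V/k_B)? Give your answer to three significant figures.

k_BT = 0.08617 × 2240 K = 193.02 meV.
Eᵢ/kT = 0.47560, 1.8806.
Z = Σ e^(−Eᵢ/kT) = e^(−0.47560) + e^(−1.8806) = 0.62151 + 0.15250 = 0.77401.
⟨E⟩ = 145.23 meV, ⟨E²⟩ = 32729 meV².
C_V/k_B = (⟨E²⟩ − ⟨E⟩²)/(kT)² = (32729 − 21092)/37257 = 0.312.

0.312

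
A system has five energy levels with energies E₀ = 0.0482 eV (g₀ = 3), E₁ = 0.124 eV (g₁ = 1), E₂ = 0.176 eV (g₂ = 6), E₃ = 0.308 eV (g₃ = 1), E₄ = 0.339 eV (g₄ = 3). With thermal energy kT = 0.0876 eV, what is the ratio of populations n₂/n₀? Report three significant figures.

0.465

n₂/n₀ = (g₂/g₀) exp[−(E₂−E₀)/kT] = (6/3) × exp(−(0.1278 eV)/(0.0876 eV)) = (6/3) × exp(-1.4589) = 0.465.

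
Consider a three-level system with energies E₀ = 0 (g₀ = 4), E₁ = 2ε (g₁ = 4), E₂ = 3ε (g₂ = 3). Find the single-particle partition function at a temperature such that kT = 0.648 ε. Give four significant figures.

Eᵢ/kT = 0, 3.08642, 4.62963.
Z = Σ gᵢe^(−Eᵢ/kT) = 4·e^(−0) + 4·e^(−3.08642) + 3·e^(−4.62963) = 4.00000 + 0.182661 + 0.0292751 = 4.21194.

Z = 4.212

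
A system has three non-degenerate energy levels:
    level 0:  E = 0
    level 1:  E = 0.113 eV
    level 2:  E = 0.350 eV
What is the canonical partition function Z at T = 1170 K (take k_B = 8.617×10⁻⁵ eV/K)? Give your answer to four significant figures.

Z = 1.357

k_BT = 8.617×10⁻⁵ × 1170 K = 0.100819 eV.
Eᵢ/kT = 0, 1.12082, 3.47157.
Z = Σ e^(−Eᵢ/kT) = e^(−0) + e^(−1.12082) + e^(−3.47157) = 1.00000 + 0.326012 + 0.0310682 = 1.35708.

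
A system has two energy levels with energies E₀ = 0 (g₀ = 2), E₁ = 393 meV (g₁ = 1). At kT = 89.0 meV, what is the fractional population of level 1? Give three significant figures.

0.00601

Eᵢ/kT = 0, 4.4157.
Z = Σ gᵢe^(−Eᵢ/kT) = 2·e^(−0) + 1·e^(−4.4157) = 2.0000 + 0.012086 = 2.0121.
P₁ = g₁ e^(−E₁/kT) / Z = 0.012086/2.0121 = 0.00601.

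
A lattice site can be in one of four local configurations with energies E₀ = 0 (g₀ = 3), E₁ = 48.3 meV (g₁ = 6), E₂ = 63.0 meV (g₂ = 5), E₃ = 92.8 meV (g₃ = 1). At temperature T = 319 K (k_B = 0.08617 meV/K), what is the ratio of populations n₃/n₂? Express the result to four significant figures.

k_BT = 0.08617 × 319 K = 27.4882 meV.
n₃/n₂ = (g₃/g₂) exp[−(E₃−E₂)/kT] = (1/5) × exp(−(29.8 meV)/(27.4882 meV)) = (1/5) × exp(-1.08410) = 0.06764.

0.06764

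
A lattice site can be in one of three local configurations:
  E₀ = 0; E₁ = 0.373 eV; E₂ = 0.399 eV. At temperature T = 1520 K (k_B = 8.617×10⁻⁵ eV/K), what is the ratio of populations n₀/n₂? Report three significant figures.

21.0

k_BT = 8.617×10⁻⁵ × 1520 K = 0.13098 eV.
n₀/n₂ = exp[−(E₀−E₂)/kT] = exp(−(-0.399 eV)/(0.13098 eV)) = exp(3.0463) = 21.0.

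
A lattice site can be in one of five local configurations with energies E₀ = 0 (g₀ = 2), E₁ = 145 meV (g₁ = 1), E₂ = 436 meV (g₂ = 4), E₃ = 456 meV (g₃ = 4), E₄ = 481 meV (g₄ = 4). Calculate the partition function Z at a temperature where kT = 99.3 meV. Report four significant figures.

Z = 2.354

Eᵢ/kT = 0, 1.46022, 4.39074, 4.59215, 4.84391.
Z = Σ gᵢe^(−Eᵢ/kT) = 2·e^(−0) + 1·e^(−1.46022) + 4·e^(−4.39074) + 4·e^(−4.59215) + 4·e^(−4.84391) = 2.00000 + 0.232185 + 0.0495662 + 0.0405242 + 0.0315048 = 2.35378.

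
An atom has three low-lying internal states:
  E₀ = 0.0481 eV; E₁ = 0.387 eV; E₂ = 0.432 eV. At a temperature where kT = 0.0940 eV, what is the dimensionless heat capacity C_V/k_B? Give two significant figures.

Eᵢ/kT = 0.5117, 4.117, 4.596.
Z = Σ e^(−Eᵢ/kT) = e^(−0.5117) + e^(−4.117) + e^(−4.596) = 0.5995 + 0.01629 + 0.01009 = 0.6259.
⟨E⟩ = 0.06311 eV, ⟨E²⟩ = 0.009123 eV².
C_V/k_B = (⟨E²⟩ − ⟨E⟩²)/(kT)² = (0.009123 − 0.003983)/0.008836 = 0.58.

0.58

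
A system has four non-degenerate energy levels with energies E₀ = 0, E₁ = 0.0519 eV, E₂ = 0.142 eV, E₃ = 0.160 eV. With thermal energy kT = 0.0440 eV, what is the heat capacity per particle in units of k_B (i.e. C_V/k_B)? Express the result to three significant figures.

0.684

Eᵢ/kT = 0, 1.1795, 3.2273, 3.6364.
Z = Σ e^(−Eᵢ/kT) = e^(−0) + e^(−1.1795) + e^(−3.2273) + e^(−3.6364) = 1.0000 + 0.30743 + 0.039664 + 0.026347 = 1.3734.
⟨E⟩ = 0.018788 eV, ⟨E²⟩ = 0.0016764 eV².
C_V/k_B = (⟨E²⟩ − ⟨E⟩²)/(kT)² = (0.0016764 − 0.00035299)/0.0019360 = 0.684.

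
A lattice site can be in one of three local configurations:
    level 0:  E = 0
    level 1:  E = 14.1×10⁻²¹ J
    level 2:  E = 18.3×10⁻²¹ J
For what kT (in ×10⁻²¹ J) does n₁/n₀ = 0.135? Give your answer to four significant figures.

n₁/n₀ = exp[−(E₁−E₀)/kT] = 0.135.
⇒ (E₁−E₀)/kT = ln(1/0.135) = ln(7.40741) = 2.00248.
kT = 14.1 ×10⁻²¹ J / 2.00248 = 7.041 ×10⁻²¹ J.

7.041 ×10⁻²¹ J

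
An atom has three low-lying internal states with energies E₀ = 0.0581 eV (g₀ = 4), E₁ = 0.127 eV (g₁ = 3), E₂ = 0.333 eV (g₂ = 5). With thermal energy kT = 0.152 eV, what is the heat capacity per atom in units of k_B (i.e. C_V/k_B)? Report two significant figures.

0.34

Eᵢ/kT = 0.3822, 0.8355, 2.191.
Z = Σ gᵢe^(−Eᵢ/kT) = 4·e^(−0.3822) + 3·e^(−0.8355) + 5·e^(−2.191) = 2.729 + 1.301 + 0.5590 = 4.589.
⟨E⟩ = 0.1111 eV, ⟨E²⟩ = 0.02009 eV².
C_V/k_B = (⟨E²⟩ − ⟨E⟩²)/(kT)² = (0.02009 − 0.01234)/0.02310 = 0.34.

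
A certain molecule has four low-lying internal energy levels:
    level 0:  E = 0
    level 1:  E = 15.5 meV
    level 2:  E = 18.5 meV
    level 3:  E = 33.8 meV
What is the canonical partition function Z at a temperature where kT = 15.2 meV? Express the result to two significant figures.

Eᵢ/kT = 0, 1.020, 1.217, 2.224.
Z = Σ e^(−Eᵢ/kT) = e^(−0) + e^(−1.020) + e^(−1.217) + e^(−2.224) = 1.000 + 0.3606 + 0.2961 + 0.1082 = 1.765.

Z = 1.8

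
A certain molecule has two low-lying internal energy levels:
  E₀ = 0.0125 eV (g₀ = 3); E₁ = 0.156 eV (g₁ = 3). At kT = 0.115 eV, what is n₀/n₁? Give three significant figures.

n₀/n₁ = (g₀/g₁) exp[−(E₀−E₁)/kT] = (3/3) × exp(−(-0.1435 eV)/(0.115 eV)) = (3/3) × exp(1.2478) = 3.48.

3.48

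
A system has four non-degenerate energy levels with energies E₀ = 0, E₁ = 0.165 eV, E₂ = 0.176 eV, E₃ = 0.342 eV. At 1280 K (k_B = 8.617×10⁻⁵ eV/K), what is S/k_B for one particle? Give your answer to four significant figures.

0.9289

k_BT = 8.617×10⁻⁵ × 1280 K = 0.110298 eV.
Eᵢ/kT = 0, 1.49595, 1.59568, 3.10069.
Z = Σ e^(−Eᵢ/kT) = e^(−0) + e^(−1.49595) + e^(−1.59568) + e^(−3.10069) = 1.00000 + 0.224036 + 0.202771 + 0.0450181 = 1.47183.
⟨E⟩ = Σ EᵢPᵢ = 0.0598234 eV.
S/k_B = ln Z + ⟨E⟩/kT = ln(1.47183) + 0.0598234/0.110298 = 0.386507 + 0.542380 = 0.9289.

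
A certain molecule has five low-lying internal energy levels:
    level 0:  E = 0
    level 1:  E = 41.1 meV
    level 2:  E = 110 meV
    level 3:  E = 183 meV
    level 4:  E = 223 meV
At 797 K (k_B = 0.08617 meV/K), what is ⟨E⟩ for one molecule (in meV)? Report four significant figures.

35.58 meV

k_BT = 0.08617 × 797 K = 68.6775 meV.
Eᵢ/kT = 0, 0.598449, 1.60169, 2.66463, 3.24706.
Z = Σ e^(−Eᵢ/kT) = e^(−0) + e^(−0.598449) + e^(−1.60169) + e^(−2.66463) + e^(−3.24706) = 1.00000 + 0.549664 + 0.201556 + 0.0696251 + 0.0388884 = 1.85973.
⟨E⟩ = Σ Eᵢ e^(−Eᵢ/kT) / Z = (0·1.00000 + 41.1·0.549664 + 110·0.201556 + 183·0.0696251 + 223·0.0388884) / 1.85973 = 35.58 meV.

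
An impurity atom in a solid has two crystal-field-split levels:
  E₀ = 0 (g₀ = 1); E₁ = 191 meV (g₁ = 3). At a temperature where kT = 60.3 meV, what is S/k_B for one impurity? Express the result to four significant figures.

0.4742

Eᵢ/kT = 0, 3.16750.
Z = Σ gᵢe^(−Eᵢ/kT) = 1·e^(−0) + 3·e^(−3.16750) = 1.00000 + 0.126326 = 1.12633.
⟨E⟩ = Σ EᵢPᵢ = 21.4220 meV.
S/k_B = ln Z + ⟨E⟩/kT = ln(1.12633) + 21.4220/60.3 = 0.118965 + 0.355257 = 0.4742.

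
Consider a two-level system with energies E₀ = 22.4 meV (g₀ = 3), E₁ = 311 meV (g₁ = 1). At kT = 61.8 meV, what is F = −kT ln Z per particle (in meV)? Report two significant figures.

Eᵢ/kT = 0.3625, 5.032.
Z = Σ gᵢe^(−Eᵢ/kT) = 3·e^(−0.3625) + 1·e^(−5.032) = 2.088 + 0.006526 = 2.095.
F = −kT ln Z = −61.8 × ln(2.095) = −61.8 × 0.7396 = -46 meV.

-46 meV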